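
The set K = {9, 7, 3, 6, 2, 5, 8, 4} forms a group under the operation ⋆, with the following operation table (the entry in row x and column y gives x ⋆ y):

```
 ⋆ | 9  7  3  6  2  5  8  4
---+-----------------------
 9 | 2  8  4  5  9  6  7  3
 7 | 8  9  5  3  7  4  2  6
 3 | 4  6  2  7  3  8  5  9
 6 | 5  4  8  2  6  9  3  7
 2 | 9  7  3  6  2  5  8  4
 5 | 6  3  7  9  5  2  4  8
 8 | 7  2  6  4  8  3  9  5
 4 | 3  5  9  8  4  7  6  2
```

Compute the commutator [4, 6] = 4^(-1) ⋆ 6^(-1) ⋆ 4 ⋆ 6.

Identity is 2; from the table 4^(-1) = 4 and 6^(-1) = 6.
4 ⋆ 6 = 8
8 ⋆ 4 = 5
5 ⋆ 6 = 9

9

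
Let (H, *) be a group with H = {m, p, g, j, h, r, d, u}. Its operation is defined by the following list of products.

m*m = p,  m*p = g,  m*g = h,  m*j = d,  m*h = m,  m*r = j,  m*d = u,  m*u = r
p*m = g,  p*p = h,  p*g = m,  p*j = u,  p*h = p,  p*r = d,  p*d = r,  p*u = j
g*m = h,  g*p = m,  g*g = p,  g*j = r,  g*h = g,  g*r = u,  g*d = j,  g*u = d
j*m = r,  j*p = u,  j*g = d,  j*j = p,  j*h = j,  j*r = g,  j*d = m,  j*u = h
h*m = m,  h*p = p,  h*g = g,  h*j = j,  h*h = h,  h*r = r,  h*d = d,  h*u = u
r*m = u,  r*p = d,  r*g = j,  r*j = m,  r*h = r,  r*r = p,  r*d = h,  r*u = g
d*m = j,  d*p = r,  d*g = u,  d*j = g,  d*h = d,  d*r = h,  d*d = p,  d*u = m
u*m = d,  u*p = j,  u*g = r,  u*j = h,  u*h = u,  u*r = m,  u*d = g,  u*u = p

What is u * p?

Read row u, column p: u * p = j.

j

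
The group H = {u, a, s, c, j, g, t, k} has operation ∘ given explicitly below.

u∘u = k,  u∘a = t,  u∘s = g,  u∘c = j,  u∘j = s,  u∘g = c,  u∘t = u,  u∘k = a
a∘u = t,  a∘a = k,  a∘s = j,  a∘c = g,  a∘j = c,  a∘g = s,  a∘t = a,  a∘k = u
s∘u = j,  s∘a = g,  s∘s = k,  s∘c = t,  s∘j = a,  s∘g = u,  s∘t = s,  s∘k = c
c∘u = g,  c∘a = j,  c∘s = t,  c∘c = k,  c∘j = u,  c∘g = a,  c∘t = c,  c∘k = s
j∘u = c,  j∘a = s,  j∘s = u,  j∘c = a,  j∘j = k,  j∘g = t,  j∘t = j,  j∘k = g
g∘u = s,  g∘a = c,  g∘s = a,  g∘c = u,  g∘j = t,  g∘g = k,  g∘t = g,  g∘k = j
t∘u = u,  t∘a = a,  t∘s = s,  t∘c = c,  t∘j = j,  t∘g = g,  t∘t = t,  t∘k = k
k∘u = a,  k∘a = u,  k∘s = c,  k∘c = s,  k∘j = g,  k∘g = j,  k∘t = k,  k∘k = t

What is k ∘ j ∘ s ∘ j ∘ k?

k ∘ j = g
g ∘ s = a
a ∘ j = c
c ∘ k = s

s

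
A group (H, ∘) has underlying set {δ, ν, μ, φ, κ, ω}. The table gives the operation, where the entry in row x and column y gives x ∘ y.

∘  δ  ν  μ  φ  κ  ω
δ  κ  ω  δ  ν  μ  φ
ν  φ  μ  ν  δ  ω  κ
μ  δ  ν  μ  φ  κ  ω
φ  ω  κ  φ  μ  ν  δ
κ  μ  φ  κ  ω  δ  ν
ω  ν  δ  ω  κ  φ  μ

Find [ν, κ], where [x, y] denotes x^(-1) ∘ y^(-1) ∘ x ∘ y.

δ

Identity is μ; from the table ν^(-1) = ν and κ^(-1) = δ.
ν ∘ δ = φ
φ ∘ ν = κ
κ ∘ κ = δ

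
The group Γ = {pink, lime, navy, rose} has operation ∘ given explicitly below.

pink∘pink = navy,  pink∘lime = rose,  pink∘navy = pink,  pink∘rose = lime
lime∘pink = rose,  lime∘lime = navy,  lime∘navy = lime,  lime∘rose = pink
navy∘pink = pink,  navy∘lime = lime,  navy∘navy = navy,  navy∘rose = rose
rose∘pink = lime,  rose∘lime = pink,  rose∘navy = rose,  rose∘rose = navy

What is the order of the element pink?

2

The identity element is navy (its row matches the header).
pink^1 = pink
pink^2 = pink ∘ pink = navy
The first power of pink equal to the identity is pink^2, so ord(pink) = 2.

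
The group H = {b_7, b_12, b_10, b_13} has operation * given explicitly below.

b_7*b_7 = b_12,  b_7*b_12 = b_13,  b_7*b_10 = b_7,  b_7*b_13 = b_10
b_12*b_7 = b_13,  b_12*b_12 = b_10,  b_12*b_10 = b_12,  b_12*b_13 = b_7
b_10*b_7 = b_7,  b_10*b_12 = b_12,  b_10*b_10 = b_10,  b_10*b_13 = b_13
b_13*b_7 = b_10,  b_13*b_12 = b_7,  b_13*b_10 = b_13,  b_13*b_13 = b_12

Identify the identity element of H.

b_10

The identity e satisfies e * x = x for all x, so its row in the table reproduces the column headers.
Row b_10 reads: b_7, b_12, b_10, b_13 — exactly the header order. So b_10 is the identity.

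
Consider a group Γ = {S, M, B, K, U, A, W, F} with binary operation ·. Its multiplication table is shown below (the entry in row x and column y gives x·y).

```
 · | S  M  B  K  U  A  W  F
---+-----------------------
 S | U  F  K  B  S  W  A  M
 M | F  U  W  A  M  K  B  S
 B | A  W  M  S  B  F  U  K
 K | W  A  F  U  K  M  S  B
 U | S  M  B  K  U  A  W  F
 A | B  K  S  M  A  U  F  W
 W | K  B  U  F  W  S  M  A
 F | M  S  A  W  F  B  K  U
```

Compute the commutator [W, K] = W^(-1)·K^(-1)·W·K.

Identity is U; from the table W^(-1) = B and K^(-1) = K.
B·K = S
S·W = A
A·K = M

M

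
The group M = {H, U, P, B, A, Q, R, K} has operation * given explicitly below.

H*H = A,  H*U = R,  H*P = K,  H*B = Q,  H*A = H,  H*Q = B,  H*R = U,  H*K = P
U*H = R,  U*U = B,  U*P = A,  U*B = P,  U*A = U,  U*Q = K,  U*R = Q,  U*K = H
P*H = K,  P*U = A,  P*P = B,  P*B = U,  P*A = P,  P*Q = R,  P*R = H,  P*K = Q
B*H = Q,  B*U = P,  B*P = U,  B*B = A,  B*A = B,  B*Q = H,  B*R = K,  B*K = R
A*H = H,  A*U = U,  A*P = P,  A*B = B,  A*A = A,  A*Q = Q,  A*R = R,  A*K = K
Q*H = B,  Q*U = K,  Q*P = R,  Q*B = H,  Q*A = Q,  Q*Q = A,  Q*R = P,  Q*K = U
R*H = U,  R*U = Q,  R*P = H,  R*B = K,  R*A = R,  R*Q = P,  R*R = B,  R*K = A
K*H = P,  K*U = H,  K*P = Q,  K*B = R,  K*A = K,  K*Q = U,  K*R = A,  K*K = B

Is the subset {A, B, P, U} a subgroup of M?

{A, B, P, U} contains the identity A.
Checking products: every product of two elements of {A, B, P, U} (read from the table) lies in {A, B, P, U}, so the set is closed.
In a finite group, a nonempty closed subset is a subgroup. So {A, B, P, U} ≤ M.

Yes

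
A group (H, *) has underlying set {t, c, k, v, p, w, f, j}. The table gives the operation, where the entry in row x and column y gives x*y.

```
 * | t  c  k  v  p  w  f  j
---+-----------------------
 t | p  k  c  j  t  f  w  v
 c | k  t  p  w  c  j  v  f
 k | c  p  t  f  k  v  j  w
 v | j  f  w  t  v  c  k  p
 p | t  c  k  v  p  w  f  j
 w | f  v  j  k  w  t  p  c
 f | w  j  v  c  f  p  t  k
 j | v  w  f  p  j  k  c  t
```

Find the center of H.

{p, t}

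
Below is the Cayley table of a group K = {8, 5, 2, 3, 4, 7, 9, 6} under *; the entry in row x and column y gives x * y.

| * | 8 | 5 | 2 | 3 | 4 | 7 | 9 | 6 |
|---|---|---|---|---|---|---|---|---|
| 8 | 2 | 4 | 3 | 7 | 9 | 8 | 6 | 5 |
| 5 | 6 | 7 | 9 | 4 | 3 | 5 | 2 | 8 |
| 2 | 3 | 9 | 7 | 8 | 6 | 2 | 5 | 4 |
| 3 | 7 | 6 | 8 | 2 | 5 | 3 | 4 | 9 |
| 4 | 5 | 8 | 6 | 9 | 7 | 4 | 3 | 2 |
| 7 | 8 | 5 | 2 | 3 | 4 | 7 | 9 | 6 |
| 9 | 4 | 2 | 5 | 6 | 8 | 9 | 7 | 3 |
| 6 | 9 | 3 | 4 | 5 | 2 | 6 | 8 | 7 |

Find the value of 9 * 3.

Read row 9, column 3: 9 * 3 = 6.

6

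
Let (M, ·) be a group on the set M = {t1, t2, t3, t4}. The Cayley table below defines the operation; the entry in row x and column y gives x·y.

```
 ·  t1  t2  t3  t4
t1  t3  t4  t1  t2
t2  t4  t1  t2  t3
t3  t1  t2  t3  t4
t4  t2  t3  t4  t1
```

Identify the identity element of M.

t3

The identity e satisfies e·x = x for all x, so its row in the table reproduces the column headers.
Row t3 reads: t1, t2, t3, t4 — exactly the header order. So t3 is the identity.
(Structurally, M here is isomorphic to the cyclic group Z_4.)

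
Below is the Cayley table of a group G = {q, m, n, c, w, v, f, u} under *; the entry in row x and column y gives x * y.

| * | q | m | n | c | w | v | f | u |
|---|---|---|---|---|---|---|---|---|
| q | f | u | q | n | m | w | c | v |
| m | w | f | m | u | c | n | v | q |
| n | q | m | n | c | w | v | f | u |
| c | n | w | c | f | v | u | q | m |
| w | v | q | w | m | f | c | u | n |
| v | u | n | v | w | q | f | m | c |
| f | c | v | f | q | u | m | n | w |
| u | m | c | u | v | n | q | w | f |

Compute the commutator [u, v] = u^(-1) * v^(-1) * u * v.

Identity is n; from the table u^(-1) = w and v^(-1) = m.
w * m = q
q * u = v
v * v = f

f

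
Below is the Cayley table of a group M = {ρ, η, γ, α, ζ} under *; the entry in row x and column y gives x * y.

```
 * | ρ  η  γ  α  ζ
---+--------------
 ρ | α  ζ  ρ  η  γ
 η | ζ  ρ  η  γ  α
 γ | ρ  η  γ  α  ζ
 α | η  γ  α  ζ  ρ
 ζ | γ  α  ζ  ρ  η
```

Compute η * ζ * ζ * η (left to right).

ζ

η * ζ = α
α * ζ = ρ
ρ * η = ζ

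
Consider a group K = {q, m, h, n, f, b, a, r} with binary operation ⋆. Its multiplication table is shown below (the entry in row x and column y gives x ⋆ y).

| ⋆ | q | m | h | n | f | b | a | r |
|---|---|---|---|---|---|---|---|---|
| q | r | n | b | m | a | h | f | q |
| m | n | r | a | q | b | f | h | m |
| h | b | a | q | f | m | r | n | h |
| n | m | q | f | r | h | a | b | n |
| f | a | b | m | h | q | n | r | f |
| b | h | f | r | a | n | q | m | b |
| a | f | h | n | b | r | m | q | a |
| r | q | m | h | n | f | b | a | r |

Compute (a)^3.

a^1 = a
a^2 = a ⋆ a = q
a^3 = q ⋆ a = f
(Structurally, K here is isomorphic to Z_2 x Z_4.)

f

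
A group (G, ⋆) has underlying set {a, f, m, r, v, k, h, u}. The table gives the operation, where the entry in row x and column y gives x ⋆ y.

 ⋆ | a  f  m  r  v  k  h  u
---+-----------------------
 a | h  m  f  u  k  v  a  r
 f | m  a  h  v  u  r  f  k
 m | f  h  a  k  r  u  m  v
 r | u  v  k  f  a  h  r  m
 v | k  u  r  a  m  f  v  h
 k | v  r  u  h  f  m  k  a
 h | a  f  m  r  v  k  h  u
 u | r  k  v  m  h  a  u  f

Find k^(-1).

r

First locate the identity: row h matches the header, so h is the identity.
Scan row k for h: k ⋆ r = h. Hence k^(-1) = r.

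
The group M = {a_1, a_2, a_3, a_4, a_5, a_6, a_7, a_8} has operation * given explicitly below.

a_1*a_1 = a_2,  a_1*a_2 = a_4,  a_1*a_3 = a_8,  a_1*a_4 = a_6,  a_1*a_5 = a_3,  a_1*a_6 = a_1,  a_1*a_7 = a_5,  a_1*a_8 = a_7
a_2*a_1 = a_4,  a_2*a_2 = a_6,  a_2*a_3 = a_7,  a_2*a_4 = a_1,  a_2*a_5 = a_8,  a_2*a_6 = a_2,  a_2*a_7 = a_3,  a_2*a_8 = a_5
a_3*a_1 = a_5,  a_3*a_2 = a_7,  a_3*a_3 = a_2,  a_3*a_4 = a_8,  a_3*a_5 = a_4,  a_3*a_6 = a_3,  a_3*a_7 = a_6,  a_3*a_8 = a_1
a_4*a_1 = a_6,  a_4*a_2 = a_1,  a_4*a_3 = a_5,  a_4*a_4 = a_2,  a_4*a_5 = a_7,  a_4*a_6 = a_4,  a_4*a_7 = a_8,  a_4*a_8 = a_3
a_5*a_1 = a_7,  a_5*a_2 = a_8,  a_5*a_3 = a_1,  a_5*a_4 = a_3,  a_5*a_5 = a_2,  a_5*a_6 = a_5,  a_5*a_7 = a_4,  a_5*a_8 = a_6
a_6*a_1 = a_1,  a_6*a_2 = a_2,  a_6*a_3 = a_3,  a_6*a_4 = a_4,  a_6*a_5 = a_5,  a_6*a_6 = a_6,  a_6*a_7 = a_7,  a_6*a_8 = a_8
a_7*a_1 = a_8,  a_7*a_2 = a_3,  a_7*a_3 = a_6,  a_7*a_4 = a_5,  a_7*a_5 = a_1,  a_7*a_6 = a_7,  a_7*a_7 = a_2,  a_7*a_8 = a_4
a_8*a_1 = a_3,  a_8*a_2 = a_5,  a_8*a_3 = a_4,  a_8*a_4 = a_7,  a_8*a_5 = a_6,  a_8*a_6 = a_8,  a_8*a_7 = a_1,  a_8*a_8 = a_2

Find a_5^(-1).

a_8

First locate the identity: row a_6 matches the header, so a_6 is the identity.
Scan row a_5 for a_6: a_5 * a_8 = a_6. Hence a_5^(-1) = a_8.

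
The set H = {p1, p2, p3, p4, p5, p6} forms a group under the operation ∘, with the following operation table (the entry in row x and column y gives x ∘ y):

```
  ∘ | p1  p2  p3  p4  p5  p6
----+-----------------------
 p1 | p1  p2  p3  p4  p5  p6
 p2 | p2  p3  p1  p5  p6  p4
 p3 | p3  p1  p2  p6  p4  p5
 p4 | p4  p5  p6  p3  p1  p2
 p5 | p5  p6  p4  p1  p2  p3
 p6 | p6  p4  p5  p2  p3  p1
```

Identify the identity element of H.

The identity e satisfies e ∘ x = x for all x, so its row in the table reproduces the column headers.
Row p1 reads: p1, p2, p3, p4, p5, p6 — exactly the header order. So p1 is the identity.
(Structurally, H here is isomorphic to the cyclic group Z_6.)

p1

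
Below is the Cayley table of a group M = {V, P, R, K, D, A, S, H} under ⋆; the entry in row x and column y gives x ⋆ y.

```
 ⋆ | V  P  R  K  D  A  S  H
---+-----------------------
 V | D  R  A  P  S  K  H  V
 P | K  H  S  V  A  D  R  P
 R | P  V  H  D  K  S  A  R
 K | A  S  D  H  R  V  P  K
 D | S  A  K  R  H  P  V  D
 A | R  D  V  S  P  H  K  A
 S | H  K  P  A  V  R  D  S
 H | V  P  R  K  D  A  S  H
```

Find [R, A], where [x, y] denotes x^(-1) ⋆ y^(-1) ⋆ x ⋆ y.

D

Identity is H; from the table R^(-1) = R and A^(-1) = A.
R ⋆ A = S
S ⋆ R = P
P ⋆ A = D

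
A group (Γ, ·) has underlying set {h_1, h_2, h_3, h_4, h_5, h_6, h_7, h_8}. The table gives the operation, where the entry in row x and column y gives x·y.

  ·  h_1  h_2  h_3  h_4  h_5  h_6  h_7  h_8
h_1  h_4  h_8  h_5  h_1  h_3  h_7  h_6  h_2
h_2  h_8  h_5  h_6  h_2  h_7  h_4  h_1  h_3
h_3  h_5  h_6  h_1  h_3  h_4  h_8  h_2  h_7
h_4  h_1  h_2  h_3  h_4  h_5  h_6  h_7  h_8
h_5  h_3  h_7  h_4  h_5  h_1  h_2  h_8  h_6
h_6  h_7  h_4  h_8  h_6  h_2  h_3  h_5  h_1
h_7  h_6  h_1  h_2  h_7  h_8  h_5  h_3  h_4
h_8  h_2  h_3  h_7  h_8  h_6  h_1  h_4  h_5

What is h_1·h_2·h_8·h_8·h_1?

h_7

h_1·h_2 = h_8
h_8·h_8 = h_5
h_5·h_8 = h_6
h_6·h_1 = h_7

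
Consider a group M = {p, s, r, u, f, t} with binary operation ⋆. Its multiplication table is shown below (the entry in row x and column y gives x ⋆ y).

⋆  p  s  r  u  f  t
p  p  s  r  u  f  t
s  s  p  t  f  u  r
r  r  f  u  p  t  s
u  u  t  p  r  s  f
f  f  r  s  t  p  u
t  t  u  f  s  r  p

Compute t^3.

t

t^1 = t
t^2 = t ⋆ t = p
t^3 = p ⋆ t = t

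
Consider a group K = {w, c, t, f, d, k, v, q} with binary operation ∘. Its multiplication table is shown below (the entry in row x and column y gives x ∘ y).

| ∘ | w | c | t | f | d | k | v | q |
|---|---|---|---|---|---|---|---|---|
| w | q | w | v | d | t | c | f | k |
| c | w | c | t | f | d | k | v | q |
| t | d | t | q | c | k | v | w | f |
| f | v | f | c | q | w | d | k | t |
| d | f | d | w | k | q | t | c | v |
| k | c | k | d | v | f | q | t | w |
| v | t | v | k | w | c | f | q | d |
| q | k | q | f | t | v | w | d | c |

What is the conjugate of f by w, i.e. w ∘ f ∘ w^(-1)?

The identity is c. In row w, the entry c sits in column k, so w^(-1) = k.
w ∘ f = d
d ∘ k = t

t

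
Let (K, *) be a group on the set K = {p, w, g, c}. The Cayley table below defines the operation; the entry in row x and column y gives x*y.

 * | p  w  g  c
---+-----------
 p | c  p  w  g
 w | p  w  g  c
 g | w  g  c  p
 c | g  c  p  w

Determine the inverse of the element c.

c

First locate the identity: row w matches the header, so w is the identity.
Scan row c for w: c*c = w. Hence c^(-1) = c.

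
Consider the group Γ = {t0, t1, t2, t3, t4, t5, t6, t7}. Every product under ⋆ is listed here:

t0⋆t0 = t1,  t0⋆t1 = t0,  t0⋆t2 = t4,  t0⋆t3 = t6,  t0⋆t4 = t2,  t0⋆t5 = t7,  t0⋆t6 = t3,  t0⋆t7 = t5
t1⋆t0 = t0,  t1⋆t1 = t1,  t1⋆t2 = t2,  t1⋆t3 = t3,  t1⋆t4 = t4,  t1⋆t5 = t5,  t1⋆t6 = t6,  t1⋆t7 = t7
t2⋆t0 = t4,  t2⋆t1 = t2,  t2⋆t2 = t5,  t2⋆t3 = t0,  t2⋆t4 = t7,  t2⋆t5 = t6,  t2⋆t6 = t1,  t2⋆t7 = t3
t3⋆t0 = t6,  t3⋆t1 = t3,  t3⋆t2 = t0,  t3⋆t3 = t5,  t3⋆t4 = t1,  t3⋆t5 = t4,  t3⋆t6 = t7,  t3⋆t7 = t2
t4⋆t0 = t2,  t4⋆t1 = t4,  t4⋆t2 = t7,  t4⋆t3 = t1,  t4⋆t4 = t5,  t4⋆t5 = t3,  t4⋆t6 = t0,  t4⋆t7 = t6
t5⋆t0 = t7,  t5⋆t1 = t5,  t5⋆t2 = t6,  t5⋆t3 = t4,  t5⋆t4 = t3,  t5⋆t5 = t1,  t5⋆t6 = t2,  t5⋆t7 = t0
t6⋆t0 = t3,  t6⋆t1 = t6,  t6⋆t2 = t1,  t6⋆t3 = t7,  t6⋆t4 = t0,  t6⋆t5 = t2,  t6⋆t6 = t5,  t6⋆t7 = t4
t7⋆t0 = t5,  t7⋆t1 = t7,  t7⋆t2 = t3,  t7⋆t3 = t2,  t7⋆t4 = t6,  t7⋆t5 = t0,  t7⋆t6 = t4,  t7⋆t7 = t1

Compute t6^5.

t6

t6^1 = t6
t6^2 = t6 ⋆ t6 = t5
t6^3 = t5 ⋆ t6 = t2
t6^4 = t2 ⋆ t6 = t1
t6^5 = t1 ⋆ t6 = t6
(Structurally, Γ here is isomorphic to Z_2 x Z_4.)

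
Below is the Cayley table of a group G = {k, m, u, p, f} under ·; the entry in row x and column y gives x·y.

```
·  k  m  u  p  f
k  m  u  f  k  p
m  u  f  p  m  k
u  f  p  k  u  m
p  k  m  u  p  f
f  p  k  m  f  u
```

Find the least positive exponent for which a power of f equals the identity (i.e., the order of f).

5

The identity element is p (its row matches the header).
f^1 = f
f^2 = f·f = u
f^3 = u·f = m
f^4 = m·f = k
f^5 = k·f = p
The first power of f equal to the identity is f^5, so ord(f) = 5.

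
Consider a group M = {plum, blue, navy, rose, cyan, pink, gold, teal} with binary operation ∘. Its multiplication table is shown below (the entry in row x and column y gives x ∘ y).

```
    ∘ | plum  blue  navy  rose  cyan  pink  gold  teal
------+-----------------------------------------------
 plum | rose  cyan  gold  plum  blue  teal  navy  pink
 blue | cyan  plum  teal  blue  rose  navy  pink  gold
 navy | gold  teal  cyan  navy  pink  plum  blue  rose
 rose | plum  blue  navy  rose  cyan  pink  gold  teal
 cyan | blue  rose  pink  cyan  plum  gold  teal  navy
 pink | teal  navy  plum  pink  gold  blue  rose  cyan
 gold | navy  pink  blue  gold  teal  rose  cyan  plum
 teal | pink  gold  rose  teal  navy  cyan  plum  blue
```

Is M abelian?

Check whether the table is symmetric across its main diagonal.
Every entry (row x, col y) equals the entry (row y, col x), so M is abelian.

Yes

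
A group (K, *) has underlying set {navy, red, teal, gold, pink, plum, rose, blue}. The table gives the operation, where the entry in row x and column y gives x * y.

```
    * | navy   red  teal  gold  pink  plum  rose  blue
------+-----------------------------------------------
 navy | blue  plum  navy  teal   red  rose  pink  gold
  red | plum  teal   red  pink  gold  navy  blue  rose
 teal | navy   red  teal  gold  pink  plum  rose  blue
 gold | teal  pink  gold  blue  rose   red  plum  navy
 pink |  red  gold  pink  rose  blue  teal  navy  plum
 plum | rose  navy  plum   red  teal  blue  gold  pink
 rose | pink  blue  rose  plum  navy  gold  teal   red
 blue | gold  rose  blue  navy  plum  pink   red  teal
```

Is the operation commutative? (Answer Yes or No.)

Yes

Check whether the table is symmetric across its main diagonal.
Every entry (row x, col y) equals the entry (row y, col x), so K is abelian.
(In fact K ≅ Z_2 x Z_4.)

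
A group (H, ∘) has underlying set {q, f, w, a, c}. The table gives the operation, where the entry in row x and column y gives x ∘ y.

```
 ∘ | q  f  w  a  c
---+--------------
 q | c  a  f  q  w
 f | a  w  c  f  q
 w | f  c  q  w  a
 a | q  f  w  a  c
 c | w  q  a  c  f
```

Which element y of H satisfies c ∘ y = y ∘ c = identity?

w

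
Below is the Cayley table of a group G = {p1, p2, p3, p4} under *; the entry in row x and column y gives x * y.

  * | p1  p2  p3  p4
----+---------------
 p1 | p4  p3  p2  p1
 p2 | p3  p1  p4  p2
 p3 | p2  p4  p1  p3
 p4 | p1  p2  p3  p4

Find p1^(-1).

First locate the identity: row p4 matches the header, so p4 is the identity.
Scan row p1 for p4: p1 * p1 = p4. Hence p1^(-1) = p1.

p1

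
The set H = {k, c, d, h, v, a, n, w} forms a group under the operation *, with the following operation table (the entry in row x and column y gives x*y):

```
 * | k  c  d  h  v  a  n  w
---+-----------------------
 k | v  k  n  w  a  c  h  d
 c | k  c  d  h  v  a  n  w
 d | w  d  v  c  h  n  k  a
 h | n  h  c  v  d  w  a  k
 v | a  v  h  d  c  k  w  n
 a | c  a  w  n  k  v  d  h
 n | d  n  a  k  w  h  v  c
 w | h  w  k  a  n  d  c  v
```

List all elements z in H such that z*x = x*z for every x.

{c, v}

An element z is central iff its row equals its column in the table.
For n: n*k = d ≠ h = k*n, so n ∉ Z.
Checking each element this way leaves Z(H) = {c, v}.
(Structurally, H here is isomorphic to the quaternion group Q_8.)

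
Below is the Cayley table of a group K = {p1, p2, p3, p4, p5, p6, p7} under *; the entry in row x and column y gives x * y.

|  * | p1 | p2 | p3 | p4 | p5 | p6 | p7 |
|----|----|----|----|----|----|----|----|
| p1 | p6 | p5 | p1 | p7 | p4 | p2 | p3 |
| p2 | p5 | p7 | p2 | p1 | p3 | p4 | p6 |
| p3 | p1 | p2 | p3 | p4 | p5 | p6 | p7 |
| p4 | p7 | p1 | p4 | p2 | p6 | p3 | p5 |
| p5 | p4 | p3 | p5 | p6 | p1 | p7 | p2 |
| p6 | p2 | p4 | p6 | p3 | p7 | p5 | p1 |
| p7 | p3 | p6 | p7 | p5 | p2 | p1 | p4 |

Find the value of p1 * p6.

p2

Read row p1, column p6: p1 * p6 = p2.
(Structurally, K here is isomorphic to the cyclic group Z_7.)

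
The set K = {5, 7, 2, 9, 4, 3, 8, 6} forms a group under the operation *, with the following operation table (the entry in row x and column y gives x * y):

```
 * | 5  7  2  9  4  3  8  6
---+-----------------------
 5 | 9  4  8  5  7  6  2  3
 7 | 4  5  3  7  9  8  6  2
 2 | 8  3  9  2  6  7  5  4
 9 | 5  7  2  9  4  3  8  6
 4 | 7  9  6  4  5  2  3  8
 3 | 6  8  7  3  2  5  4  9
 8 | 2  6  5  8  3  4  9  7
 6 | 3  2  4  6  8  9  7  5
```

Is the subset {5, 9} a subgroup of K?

{5, 9} contains the identity 9.
Checking products: every product of two elements of {5, 9} (read from the table) lies in {5, 9}, so the set is closed.
In a finite group, a nonempty closed subset is a subgroup. So {5, 9} ≤ K.

Yes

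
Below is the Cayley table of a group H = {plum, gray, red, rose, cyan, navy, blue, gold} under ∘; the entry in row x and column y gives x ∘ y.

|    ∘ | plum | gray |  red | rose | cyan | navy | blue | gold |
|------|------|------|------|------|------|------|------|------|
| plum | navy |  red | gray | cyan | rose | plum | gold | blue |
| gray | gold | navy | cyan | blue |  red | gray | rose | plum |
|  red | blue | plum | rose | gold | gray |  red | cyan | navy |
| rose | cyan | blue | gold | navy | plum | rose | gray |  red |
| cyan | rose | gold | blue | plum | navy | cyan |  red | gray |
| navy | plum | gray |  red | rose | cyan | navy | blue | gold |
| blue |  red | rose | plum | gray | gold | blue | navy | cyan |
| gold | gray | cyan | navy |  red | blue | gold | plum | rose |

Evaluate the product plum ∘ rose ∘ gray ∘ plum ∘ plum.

plum ∘ rose = cyan
cyan ∘ gray = gold
gold ∘ plum = gray
gray ∘ plum = gold
(Structurally, H here is isomorphic to the dihedral group D_4.)

gold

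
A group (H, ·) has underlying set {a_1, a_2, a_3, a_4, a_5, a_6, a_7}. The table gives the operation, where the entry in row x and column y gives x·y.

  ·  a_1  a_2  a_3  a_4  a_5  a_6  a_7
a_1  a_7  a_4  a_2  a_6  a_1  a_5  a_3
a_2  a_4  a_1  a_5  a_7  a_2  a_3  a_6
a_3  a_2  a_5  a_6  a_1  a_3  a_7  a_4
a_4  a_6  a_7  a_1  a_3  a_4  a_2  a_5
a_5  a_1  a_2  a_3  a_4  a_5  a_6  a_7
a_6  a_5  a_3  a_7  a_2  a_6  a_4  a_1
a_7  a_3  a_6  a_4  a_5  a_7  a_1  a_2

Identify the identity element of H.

a_5

The identity e satisfies e·x = x for all x, so its row in the table reproduces the column headers.
Row a_5 reads: a_1, a_2, a_3, a_4, a_5, a_6, a_7 — exactly the header order. So a_5 is the identity.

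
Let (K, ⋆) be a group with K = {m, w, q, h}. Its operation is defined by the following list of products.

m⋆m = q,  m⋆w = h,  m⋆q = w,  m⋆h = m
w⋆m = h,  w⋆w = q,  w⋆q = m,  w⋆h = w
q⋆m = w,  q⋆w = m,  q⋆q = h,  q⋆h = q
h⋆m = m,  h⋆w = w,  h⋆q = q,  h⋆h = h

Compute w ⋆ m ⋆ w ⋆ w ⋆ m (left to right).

w

w ⋆ m = h
h ⋆ w = w
w ⋆ w = q
q ⋆ m = w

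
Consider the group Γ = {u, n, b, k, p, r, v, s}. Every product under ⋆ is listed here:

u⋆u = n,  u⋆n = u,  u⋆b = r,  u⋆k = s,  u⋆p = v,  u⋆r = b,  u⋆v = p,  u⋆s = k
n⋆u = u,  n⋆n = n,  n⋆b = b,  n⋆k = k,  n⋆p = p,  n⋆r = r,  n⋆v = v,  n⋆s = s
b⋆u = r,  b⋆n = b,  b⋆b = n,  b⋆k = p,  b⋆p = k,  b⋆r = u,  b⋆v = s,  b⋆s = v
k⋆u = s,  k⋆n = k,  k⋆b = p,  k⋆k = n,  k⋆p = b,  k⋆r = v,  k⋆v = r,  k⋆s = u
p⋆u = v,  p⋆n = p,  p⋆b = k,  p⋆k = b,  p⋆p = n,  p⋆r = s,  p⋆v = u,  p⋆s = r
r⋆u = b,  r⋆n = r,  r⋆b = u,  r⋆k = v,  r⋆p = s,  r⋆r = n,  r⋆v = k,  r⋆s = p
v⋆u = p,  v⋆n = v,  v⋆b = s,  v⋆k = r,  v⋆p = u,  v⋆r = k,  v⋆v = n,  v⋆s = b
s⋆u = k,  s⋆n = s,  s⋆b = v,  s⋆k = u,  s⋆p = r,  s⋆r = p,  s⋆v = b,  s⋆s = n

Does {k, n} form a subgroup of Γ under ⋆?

{k, n} contains the identity n.
Checking products: every product of two elements of {k, n} (read from the table) lies in {k, n}, so the set is closed.
In a finite group, a nonempty closed subset is a subgroup. So {k, n} ≤ Γ.

Yes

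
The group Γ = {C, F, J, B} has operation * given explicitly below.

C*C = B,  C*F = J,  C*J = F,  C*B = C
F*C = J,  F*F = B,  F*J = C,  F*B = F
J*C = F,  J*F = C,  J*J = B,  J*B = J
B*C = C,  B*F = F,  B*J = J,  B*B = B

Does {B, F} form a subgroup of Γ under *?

{B, F} contains the identity B.
Checking products: every product of two elements of {B, F} (read from the table) lies in {B, F}, so the set is closed.
In a finite group, a nonempty closed subset is a subgroup. So {B, F} ≤ Γ.

Yes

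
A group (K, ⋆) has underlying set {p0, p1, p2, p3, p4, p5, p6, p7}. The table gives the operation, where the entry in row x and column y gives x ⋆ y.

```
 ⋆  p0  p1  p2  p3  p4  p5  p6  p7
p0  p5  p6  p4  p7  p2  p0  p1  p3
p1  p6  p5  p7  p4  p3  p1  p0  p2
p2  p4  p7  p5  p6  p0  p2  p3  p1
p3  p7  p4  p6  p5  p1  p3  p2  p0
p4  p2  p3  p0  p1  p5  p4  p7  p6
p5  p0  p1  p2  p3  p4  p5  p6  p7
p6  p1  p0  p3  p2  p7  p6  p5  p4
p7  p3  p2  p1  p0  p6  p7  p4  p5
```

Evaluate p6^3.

p6^1 = p6
p6^2 = p6 ⋆ p6 = p5
p6^3 = p5 ⋆ p6 = p6
(Structurally, K here is isomorphic to the elementary abelian group (Z_2)^3.)

p6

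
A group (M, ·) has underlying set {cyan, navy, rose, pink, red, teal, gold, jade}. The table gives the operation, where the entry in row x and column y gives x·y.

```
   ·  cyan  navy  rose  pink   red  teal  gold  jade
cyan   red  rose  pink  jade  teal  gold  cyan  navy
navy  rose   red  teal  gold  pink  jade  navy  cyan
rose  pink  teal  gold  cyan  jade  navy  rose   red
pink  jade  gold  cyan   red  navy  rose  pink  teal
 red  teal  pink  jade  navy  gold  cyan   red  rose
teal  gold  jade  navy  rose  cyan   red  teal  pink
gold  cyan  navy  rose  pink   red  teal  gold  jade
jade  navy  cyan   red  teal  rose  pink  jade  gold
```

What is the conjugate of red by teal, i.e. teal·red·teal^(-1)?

red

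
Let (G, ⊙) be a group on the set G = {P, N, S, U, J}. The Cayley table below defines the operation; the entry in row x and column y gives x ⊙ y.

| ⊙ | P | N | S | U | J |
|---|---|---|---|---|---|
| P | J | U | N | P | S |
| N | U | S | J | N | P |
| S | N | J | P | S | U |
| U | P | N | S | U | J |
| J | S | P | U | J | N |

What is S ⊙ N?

J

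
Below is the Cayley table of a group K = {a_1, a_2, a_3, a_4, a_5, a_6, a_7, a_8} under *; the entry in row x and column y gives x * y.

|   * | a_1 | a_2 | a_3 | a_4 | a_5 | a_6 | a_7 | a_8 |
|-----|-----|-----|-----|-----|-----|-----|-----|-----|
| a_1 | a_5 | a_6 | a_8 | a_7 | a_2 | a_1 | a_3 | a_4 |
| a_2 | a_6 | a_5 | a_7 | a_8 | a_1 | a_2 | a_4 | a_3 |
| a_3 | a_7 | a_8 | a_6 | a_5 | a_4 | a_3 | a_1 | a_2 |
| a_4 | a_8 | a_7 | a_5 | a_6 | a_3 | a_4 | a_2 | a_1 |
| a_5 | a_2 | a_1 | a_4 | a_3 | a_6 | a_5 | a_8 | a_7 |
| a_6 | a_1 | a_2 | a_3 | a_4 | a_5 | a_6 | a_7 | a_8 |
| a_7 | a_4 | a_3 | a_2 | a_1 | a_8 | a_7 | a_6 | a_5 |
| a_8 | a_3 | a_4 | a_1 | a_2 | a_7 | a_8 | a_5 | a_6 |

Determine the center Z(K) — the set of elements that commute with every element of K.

{a_5, a_6}

An element z is central iff its row equals its column in the table.
For a_8: a_8 * a_1 = a_3 ≠ a_4 = a_1 * a_8, so a_8 ∉ Z.
Checking each element this way leaves Z(K) = {a_5, a_6}.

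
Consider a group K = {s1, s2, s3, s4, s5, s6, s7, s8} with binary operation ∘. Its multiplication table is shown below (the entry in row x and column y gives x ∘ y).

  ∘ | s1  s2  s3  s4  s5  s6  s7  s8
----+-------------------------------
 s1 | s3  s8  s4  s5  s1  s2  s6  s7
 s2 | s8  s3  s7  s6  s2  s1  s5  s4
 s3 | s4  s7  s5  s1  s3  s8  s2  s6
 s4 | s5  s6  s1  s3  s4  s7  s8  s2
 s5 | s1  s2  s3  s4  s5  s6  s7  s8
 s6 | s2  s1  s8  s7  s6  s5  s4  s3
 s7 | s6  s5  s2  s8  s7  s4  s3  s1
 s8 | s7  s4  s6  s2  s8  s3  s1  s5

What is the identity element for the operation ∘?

The identity e satisfies e ∘ x = x for all x, so its row in the table reproduces the column headers.
Row s5 reads: s1, s2, s3, s4, s5, s6, s7, s8 — exactly the header order. So s5 is the identity.

s5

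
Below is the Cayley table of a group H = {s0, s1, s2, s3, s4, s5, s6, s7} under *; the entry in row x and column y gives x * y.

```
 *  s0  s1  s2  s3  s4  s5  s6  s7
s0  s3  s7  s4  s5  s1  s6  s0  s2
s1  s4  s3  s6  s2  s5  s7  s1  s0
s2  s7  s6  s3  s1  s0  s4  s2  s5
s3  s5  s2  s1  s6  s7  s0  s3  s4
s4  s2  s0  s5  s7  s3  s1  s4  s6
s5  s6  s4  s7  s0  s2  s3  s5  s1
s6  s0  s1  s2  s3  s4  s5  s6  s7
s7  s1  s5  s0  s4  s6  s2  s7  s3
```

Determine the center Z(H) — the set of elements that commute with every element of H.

{s3, s6}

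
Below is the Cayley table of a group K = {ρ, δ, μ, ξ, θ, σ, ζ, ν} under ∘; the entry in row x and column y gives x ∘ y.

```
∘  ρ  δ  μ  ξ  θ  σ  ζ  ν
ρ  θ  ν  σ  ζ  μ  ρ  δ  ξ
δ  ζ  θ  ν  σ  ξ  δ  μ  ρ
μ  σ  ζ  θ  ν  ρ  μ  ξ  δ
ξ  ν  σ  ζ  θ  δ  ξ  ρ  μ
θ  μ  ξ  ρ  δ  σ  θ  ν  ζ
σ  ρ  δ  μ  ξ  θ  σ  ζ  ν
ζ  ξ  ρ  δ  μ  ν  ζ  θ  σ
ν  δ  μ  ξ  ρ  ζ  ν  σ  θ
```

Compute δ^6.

θ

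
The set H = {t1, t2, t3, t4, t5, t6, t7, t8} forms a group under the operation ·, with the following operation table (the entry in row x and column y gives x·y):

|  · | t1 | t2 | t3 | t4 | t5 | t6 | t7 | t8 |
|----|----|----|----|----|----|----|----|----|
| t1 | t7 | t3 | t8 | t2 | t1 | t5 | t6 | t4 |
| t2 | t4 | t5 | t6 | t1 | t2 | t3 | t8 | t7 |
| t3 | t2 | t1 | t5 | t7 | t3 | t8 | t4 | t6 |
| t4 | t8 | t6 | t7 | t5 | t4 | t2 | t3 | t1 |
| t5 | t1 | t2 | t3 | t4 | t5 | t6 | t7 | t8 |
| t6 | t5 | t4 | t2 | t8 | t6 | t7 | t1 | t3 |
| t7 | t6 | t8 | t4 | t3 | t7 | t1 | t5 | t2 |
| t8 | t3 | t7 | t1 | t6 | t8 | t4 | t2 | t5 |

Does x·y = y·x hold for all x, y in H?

t6·t3 = t2 but t3·t6 = t8.
Since t6 and t3 do not commute, H is not abelian.

No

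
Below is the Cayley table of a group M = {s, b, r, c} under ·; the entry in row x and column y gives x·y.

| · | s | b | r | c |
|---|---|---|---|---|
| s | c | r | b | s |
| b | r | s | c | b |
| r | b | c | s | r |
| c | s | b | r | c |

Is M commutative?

Yes

Check whether the table is symmetric across its main diagonal.
Every entry (row x, col y) equals the entry (row y, col x), so M is abelian.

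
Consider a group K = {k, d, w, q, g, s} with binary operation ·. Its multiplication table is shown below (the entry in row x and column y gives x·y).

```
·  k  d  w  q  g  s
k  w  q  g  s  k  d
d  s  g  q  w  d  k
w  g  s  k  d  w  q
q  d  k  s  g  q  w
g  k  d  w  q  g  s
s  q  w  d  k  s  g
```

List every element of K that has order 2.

Identity is g. Compute the order of each non-identity element by repeated multiplication:
  k: k → w → g  (order 3)
  d: d → g  (order 2)
  w: w → k → g  (order 3)
  q: q → g  (order 2)
  s: s → g  (order 2)
Elements of order 2: {d, q, s}.

{d, q, s}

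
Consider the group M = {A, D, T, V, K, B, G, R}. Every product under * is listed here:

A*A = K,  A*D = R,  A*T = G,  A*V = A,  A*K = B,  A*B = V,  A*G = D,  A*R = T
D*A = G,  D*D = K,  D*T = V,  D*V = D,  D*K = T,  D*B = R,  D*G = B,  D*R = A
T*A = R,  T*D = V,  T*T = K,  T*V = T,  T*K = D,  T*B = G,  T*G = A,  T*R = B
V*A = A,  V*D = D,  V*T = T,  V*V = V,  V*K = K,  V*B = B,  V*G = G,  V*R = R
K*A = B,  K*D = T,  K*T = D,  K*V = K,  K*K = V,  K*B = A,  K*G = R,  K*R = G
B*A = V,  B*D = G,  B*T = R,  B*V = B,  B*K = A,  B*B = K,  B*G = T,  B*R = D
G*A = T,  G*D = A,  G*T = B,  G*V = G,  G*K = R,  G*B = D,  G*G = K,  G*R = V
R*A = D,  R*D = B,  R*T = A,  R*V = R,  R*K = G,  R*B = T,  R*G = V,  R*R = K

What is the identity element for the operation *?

V

The identity e satisfies e * x = x for all x, so its row in the table reproduces the column headers.
Row V reads: A, D, T, V, K, B, G, R — exactly the header order. So V is the identity.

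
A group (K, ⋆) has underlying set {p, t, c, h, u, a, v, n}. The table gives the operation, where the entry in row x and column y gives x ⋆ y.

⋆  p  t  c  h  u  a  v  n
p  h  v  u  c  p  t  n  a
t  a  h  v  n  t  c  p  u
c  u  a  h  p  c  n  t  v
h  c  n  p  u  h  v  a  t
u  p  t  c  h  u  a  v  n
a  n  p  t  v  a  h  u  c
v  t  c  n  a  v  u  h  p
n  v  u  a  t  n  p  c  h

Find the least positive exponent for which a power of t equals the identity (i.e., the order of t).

4

The identity element is u (its row matches the header).
t^1 = t
t^2 = t ⋆ t = h
t^3 = h ⋆ t = n
t^4 = n ⋆ t = u
The first power of t equal to the identity is t^4, so ord(t) = 4.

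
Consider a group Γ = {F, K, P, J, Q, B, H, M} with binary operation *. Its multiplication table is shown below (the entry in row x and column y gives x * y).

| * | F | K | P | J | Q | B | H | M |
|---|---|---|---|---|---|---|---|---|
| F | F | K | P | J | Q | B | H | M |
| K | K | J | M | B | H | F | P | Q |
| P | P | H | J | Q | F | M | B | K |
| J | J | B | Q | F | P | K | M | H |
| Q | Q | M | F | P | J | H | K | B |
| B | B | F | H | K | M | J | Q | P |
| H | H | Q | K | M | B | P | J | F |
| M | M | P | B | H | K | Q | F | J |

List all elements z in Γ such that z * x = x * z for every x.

{F, J}

An element z is central iff its row equals its column in the table.
For P: P * H = B ≠ K = H * P, so P ∉ Z.
Checking each element this way leaves Z(Γ) = {F, J}.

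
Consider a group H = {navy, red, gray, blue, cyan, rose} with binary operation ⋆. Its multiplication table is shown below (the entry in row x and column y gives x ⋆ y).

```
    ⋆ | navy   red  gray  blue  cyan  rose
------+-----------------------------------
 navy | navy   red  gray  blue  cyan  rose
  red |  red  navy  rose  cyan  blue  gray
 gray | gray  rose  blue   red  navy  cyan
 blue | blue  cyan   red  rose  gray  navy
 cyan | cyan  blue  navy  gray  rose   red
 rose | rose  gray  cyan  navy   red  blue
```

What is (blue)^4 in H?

blue^1 = blue
blue^2 = blue ⋆ blue = rose
blue^3 = rose ⋆ blue = navy
blue^4 = navy ⋆ blue = blue

blue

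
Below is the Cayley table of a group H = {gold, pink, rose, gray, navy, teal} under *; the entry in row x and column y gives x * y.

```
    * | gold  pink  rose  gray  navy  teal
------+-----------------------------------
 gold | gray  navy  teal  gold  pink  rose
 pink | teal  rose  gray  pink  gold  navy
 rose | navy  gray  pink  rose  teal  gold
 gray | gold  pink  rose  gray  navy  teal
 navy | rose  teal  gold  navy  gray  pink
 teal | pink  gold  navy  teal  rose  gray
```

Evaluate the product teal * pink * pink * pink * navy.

rose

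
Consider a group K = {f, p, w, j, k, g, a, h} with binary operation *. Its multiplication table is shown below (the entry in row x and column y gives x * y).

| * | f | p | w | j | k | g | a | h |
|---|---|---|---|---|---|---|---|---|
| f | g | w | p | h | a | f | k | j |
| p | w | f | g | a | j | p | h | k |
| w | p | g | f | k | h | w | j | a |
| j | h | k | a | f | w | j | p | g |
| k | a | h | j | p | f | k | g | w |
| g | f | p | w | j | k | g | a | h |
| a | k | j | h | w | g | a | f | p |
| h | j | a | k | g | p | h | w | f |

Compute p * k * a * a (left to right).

p * k = j
j * a = p
p * a = h

h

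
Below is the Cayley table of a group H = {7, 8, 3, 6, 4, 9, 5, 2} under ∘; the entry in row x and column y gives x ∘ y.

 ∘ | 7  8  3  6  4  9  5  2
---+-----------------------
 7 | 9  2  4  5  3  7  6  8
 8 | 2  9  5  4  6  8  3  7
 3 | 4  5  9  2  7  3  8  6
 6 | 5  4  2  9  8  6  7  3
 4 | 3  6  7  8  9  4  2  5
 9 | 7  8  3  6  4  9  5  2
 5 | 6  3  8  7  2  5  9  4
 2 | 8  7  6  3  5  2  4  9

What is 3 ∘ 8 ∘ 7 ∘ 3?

2

3 ∘ 8 = 5
5 ∘ 7 = 6
6 ∘ 3 = 2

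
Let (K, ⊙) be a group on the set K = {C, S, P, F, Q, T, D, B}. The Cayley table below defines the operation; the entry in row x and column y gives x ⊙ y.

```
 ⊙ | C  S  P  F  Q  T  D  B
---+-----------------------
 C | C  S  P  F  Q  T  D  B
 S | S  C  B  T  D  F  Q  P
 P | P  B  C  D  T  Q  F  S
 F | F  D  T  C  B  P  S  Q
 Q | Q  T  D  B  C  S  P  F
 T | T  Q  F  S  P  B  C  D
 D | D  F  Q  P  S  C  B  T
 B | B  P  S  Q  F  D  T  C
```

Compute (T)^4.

T^1 = T
T^2 = T ⊙ T = B
T^3 = B ⊙ T = D
T^4 = D ⊙ T = C

C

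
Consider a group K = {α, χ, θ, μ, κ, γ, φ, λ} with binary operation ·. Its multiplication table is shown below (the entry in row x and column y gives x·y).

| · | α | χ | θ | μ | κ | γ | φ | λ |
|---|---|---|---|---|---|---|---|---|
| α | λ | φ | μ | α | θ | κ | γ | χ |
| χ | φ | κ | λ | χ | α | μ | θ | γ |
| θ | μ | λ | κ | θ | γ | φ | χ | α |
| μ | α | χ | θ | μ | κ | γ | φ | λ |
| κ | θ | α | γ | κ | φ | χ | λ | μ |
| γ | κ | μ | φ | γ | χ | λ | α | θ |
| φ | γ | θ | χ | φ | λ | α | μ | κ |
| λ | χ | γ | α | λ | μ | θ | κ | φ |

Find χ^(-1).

γ

First locate the identity: row μ matches the header, so μ is the identity.
Scan row χ for μ: χ·γ = μ. Hence χ^(-1) = γ.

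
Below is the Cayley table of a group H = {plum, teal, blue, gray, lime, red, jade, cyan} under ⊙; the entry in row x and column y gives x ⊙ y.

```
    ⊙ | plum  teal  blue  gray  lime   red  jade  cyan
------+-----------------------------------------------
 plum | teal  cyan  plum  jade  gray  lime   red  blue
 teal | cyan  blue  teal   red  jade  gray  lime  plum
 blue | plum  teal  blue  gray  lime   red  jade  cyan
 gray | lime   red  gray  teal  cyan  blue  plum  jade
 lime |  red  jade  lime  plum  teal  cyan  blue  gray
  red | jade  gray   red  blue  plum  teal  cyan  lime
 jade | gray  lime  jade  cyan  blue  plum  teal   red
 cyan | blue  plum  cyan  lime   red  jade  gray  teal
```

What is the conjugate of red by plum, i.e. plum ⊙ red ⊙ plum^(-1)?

The identity is blue. In row plum, the entry blue sits in column cyan, so plum^(-1) = cyan.
plum ⊙ red = lime
lime ⊙ cyan = gray

gray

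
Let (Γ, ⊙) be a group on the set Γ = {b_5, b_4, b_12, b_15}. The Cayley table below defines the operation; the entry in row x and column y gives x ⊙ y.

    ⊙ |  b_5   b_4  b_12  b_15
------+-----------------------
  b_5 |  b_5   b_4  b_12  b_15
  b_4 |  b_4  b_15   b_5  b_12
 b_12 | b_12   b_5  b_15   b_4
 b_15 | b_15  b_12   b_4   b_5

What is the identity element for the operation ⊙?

The identity e satisfies e ⊙ x = x for all x, so its row in the table reproduces the column headers.
Row b_5 reads: b_5, b_4, b_12, b_15 — exactly the header order. So b_5 is the identity.
(Structurally, Γ here is isomorphic to the cyclic group Z_4.)

b_5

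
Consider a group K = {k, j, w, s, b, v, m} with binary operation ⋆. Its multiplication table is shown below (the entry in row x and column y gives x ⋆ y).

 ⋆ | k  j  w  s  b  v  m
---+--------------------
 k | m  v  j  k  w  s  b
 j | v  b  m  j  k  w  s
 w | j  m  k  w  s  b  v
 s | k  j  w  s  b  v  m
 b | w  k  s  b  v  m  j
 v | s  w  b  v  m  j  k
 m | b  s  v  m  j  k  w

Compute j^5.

j^1 = j
j^2 = j ⋆ j = b
j^3 = b ⋆ j = k
j^4 = k ⋆ j = v
j^5 = v ⋆ j = w

w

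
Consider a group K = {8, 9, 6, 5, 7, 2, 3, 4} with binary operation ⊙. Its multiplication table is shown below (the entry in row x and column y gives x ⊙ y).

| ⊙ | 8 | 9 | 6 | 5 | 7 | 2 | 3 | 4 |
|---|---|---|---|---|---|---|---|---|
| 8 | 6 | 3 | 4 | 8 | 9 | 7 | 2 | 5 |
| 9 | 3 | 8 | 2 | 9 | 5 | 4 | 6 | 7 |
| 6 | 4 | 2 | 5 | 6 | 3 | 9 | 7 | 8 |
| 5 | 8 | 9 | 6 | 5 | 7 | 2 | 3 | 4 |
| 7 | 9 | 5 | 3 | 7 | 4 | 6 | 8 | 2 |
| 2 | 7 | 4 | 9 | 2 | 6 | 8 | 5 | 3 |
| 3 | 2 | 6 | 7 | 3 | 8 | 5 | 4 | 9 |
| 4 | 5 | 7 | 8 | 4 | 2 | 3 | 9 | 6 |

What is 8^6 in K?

8^1 = 8
8^2 = 8 ⊙ 8 = 6
8^3 = 6 ⊙ 8 = 4
8^4 = 4 ⊙ 8 = 5
8^5 = 5 ⊙ 8 = 8
8^6 = 8 ⊙ 8 = 6

6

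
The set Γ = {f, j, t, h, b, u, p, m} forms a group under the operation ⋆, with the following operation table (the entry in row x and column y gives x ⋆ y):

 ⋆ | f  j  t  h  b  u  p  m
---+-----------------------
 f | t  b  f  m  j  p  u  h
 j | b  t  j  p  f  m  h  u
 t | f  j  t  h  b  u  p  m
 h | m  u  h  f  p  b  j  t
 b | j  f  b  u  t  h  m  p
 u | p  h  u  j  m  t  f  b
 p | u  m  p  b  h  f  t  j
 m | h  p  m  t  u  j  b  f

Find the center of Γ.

An element z is central iff its row equals its column in the table.
For p: p ⋆ h = b ≠ j = h ⋆ p, so p ∉ Z.
Checking each element this way leaves Z(Γ) = {f, t}.

{f, t}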